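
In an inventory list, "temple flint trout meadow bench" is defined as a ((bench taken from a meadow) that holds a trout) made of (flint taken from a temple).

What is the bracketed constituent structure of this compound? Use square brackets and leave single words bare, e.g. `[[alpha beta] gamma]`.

Whole compound: head "bench" (specifically "trout meadow bench"), modifier "temple flint".
"temple flint" → head "flint", modifier "temple".
"trout meadow bench" → head "bench" (specifically "meadow bench"), modifier "trout".
"meadow bench" → head "bench", modifier "meadow".
So the structure is [[temple flint] [trout [meadow bench]]].

[[temple flint] [trout [meadow bench]]]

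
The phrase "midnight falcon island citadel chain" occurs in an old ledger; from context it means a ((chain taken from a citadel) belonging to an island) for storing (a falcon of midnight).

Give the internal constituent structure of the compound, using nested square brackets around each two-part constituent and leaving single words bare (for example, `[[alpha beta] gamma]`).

[[midnight falcon] [island [citadel chain]]]

Whole compound: head "chain" (specifically "island citadel chain"), modifier "midnight falcon".
Inside "midnight falcon": head "falcon", modifier "midnight".
Inside "island citadel chain": head "chain" (specifically "citadel chain"), modifier "island".
Inside "citadel chain": head "chain", modifier "citadel".
So the structure is [[midnight falcon] [island [citadel chain]]].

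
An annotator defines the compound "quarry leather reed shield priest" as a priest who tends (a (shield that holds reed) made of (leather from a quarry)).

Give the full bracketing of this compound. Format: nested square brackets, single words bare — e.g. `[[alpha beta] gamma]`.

[[[quarry leather] [reed shield]] priest]

Overall it is a kind of priest; the modifier is "quarry leather reed shield".
Within "quarry leather reed shield", the head is "shield" (specifically "reed shield") and the modifier is "quarry leather".
Within "quarry leather", the head is "leather" and the modifier is "quarry".
Within "reed shield", the head is "shield" and the modifier is "reed".
Assembled: [[[quarry leather] [reed shield]] priest].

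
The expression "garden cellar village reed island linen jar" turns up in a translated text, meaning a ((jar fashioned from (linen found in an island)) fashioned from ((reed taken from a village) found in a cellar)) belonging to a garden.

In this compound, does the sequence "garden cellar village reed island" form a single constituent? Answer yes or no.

no

The top-level split is [garden] [cellar village reed island linen jar]; the full structure is [garden [[cellar [village reed]] [[island linen] jar]]].
"garden cellar village reed island" straddles a constituent boundary, so it is not a single unit.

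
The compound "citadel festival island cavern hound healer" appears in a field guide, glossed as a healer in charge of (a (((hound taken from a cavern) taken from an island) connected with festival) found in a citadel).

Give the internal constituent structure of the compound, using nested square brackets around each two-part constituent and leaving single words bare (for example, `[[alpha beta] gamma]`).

[[citadel [festival [island [cavern hound]]]] healer]

Whole compound: head "healer", modifier "citadel festival island cavern hound".
Within "citadel festival island cavern hound", the head is "hound" (specifically "festival island cavern hound") and the modifier is "citadel".
Within "festival island cavern hound", the head is "hound" (specifically "island cavern hound") and the modifier is "festival".
Within "island cavern hound", the head is "hound" (specifically "cavern hound") and the modifier is "island".
Within "cavern hound", the head is "hound" and the modifier is "cavern".
Assembled: [[citadel [festival [island [cavern hound]]]] healer].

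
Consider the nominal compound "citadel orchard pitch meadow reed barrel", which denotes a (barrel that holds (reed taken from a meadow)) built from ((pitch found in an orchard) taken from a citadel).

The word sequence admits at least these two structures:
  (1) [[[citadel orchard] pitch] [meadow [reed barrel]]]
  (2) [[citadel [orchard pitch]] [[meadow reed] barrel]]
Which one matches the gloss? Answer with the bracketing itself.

[[citadel [orchard pitch]] [[meadow reed] barrel]]

The paraphrase's head is the "barrel" part ("meadow reed barrel"); its modifier is "citadel orchard pitch".
That top-level split, carried through the inner groups, gives [[citadel [orchard pitch]] [[meadow reed] barrel]].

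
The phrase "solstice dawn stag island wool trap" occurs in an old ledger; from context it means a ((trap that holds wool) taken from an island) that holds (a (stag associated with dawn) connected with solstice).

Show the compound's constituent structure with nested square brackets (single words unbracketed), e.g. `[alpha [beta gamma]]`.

[[solstice [dawn stag]] [island [wool trap]]]

The outermost head in the paraphrase is "trap" (specifically "island wool trap"), modified by "solstice dawn stag".
Within "solstice dawn stag", the head is "stag" (specifically "dawn stag") and the modifier is "solstice".
Within "dawn stag", the head is "stag" and the modifier is "dawn".
Within "island wool trap", the head is "trap" (specifically "wool trap") and the modifier is "island".
Within "wool trap", the head is "trap" and the modifier is "wool".
So the structure is [[solstice [dawn stag]] [island [wool trap]]].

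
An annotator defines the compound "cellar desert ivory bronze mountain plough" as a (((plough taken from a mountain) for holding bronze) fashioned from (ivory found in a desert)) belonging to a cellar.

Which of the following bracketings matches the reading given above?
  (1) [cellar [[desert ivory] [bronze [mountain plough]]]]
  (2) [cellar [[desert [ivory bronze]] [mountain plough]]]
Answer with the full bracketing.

The paraphrase's head is the "plough" part ("desert ivory bronze mountain plough"); its modifier is "cellar".
That top-level split, carried through the inner groups, gives [cellar [[desert ivory] [bronze [mountain plough]]]].

[cellar [[desert ivory] [bronze [mountain plough]]]]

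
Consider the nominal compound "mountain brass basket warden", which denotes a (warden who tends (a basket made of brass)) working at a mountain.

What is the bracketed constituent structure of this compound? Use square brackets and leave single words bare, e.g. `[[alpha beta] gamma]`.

At the top level: head "warden" (specifically "brass basket warden"); modifier "mountain".
"brass basket warden" → head "warden", modifier "brass basket".
"brass basket" → head "basket", modifier "brass".
So the structure is [mountain [[brass basket] warden]].

[mountain [[brass basket] warden]]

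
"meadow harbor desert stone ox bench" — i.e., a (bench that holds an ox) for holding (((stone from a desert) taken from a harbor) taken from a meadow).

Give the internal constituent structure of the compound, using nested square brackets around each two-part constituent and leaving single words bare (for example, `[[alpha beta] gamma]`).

[[meadow [harbor [desert stone]]] [ox bench]]

Overall it is a kind of bench (specifically "ox bench"); the modifier is "meadow harbor desert stone".
"meadow harbor desert stone" → head "stone" (specifically "harbor desert stone"), modifier "meadow".
"harbor desert stone" → head "stone" (specifically "desert stone"), modifier "harbor".
"desert stone" → head "stone", modifier "desert".
"ox bench" → head "bench", modifier "ox".
Assembled: [[meadow [harbor [desert stone]]] [ox bench]].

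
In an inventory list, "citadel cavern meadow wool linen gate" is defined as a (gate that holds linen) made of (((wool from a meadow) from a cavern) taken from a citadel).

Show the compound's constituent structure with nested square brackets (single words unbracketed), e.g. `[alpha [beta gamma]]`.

[[citadel [cavern [meadow wool]]] [linen gate]]

Overall it is a kind of gate (specifically "linen gate"); the modifier is "citadel cavern meadow wool".
Inside "citadel cavern meadow wool": head "wool" (specifically "cavern meadow wool"), modifier "citadel".
Inside "cavern meadow wool": head "wool" (specifically "meadow wool"), modifier "cavern".
Inside "meadow wool": head "wool", modifier "meadow".
Inside "linen gate": head "gate", modifier "linen".
Putting it together: [[citadel [cavern [meadow wool]]] [linen gate]].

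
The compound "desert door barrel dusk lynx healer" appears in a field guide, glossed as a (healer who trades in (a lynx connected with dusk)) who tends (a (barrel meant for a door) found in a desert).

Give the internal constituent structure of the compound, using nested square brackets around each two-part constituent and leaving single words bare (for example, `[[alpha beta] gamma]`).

The outermost head in the paraphrase is "healer" (specifically "dusk lynx healer"), modified by "desert door barrel".
"desert door barrel" → head "barrel" (specifically "door barrel"), modifier "desert".
"door barrel" → head "barrel", modifier "door".
"dusk lynx healer" → head "healer", modifier "dusk lynx".
"dusk lynx" → head "lynx", modifier "dusk".
So the structure is [[desert [door barrel]] [[dusk lynx] healer]].

[[desert [door barrel]] [[dusk lynx] healer]]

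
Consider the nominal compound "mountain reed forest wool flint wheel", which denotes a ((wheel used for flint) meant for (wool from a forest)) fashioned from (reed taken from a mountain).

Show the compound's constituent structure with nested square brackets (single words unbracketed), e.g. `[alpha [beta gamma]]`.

[[mountain reed] [[forest wool] [flint wheel]]]

Overall it is a kind of wheel (specifically "forest wool flint wheel"); the modifier is "mountain reed".
Within "mountain reed", the head is "reed" and the modifier is "mountain".
Within "forest wool flint wheel", the head is "wheel" (specifically "flint wheel") and the modifier is "forest wool".
Within "forest wool", the head is "wool" and the modifier is "forest".
Within "flint wheel", the head is "wheel" and the modifier is "flint".
Assembled: [[mountain reed] [[forest wool] [flint wheel]]].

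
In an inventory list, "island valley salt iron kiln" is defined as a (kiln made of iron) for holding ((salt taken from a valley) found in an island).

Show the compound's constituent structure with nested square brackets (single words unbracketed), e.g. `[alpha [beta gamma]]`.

[[island [valley salt]] [iron kiln]]

At the top level: head "kiln" (specifically "iron kiln"); modifier "island valley salt".
Within "island valley salt", the head is "salt" (specifically "valley salt") and the modifier is "island".
Within "valley salt", the head is "salt" and the modifier is "valley".
Within "iron kiln", the head is "kiln" and the modifier is "iron".
So the structure is [[island [valley salt]] [iron kiln]].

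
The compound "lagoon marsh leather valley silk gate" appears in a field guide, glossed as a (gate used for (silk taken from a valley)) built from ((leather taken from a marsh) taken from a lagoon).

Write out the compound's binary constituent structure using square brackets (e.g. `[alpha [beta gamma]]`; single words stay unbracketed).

At the top level: head "gate" (specifically "valley silk gate"); modifier "lagoon marsh leather".
"lagoon marsh leather" → head "leather" (specifically "marsh leather"), modifier "lagoon".
"marsh leather" → head "leather", modifier "marsh".
"valley silk gate" → head "gate", modifier "valley silk".
"valley silk" → head "silk", modifier "valley".
So the structure is [[lagoon [marsh leather]] [[valley silk] gate]].

[[lagoon [marsh leather]] [[valley silk] gate]]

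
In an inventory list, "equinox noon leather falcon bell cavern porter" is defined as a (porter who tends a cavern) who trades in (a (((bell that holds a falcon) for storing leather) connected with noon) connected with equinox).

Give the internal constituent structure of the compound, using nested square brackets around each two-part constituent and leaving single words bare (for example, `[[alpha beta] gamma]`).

At the top level: head "porter" (specifically "cavern porter"); modifier "equinox noon leather falcon bell".
Inside "equinox noon leather falcon bell": head "bell" (specifically "noon leather falcon bell"), modifier "equinox".
Inside "noon leather falcon bell": head "bell" (specifically "leather falcon bell"), modifier "noon".
Inside "leather falcon bell": head "bell" (specifically "falcon bell"), modifier "leather".
Inside "falcon bell": head "bell", modifier "falcon".
Inside "cavern porter": head "porter", modifier "cavern".
So the structure is [[equinox [noon [leather [falcon bell]]]] [cavern porter]].

[[equinox [noon [leather [falcon bell]]]] [cavern porter]]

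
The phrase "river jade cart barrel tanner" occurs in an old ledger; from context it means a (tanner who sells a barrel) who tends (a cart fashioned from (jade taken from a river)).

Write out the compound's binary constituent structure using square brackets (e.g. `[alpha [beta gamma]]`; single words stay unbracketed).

Whole compound: head "tanner" (specifically "barrel tanner"), modifier "river jade cart".
"river jade cart" → head "cart", modifier "river jade".
"river jade" → head "jade", modifier "river".
"barrel tanner" → head "tanner", modifier "barrel".
So the structure is [[[river jade] cart] [barrel tanner]].

[[[river jade] cart] [barrel tanner]]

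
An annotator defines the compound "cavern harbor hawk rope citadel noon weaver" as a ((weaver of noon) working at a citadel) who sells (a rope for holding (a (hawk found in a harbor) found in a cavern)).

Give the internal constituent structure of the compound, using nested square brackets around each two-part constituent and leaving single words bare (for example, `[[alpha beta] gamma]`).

[[[cavern [harbor hawk]] rope] [citadel [noon weaver]]]

The outermost head in the paraphrase is "weaver" (specifically "citadel noon weaver"), modified by "cavern harbor hawk rope".
"cavern harbor hawk rope" → head "rope", modifier "cavern harbor hawk".
"cavern harbor hawk" → head "hawk" (specifically "harbor hawk"), modifier "cavern".
"harbor hawk" → head "hawk", modifier "harbor".
"citadel noon weaver" → head "weaver" (specifically "noon weaver"), modifier "citadel".
"noon weaver" → head "weaver", modifier "noon".
So the structure is [[[cavern [harbor hawk]] rope] [citadel [noon weaver]]].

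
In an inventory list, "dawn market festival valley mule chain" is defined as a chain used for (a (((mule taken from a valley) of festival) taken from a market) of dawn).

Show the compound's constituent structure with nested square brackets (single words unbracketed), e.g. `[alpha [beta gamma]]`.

[[dawn [market [festival [valley mule]]]] chain]

The outermost head in the paraphrase is "chain", modified by "dawn market festival valley mule".
Inside "dawn market festival valley mule": head "mule" (specifically "market festival valley mule"), modifier "dawn".
Inside "market festival valley mule": head "mule" (specifically "festival valley mule"), modifier "market".
Inside "festival valley mule": head "mule" (specifically "valley mule"), modifier "festival".
Inside "valley mule": head "mule", modifier "valley".
Assembled: [[dawn [market [festival [valley mule]]]] chain].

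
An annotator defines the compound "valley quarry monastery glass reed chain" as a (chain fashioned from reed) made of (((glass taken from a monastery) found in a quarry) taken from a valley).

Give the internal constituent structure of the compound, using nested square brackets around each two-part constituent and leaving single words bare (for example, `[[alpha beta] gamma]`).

[[valley [quarry [monastery glass]]] [reed chain]]

The outermost head in the paraphrase is "chain" (specifically "reed chain"), modified by "valley quarry monastery glass".
Within "valley quarry monastery glass", the head is "glass" (specifically "quarry monastery glass") and the modifier is "valley".
Within "quarry monastery glass", the head is "glass" (specifically "monastery glass") and the modifier is "quarry".
Within "monastery glass", the head is "glass" and the modifier is "monastery".
Within "reed chain", the head is "chain" and the modifier is "reed".
Assembled: [[valley [quarry [monastery glass]]] [reed chain]].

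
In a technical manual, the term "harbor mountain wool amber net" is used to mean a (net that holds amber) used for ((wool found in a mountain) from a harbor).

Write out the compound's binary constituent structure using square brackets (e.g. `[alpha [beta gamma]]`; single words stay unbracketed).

Overall it is a kind of net (specifically "amber net"); the modifier is "harbor mountain wool".
Within "harbor mountain wool", the head is "wool" (specifically "mountain wool") and the modifier is "harbor".
Within "mountain wool", the head is "wool" and the modifier is "mountain".
Within "amber net", the head is "net" and the modifier is "amber".
Putting it together: [[harbor [mountain wool]] [amber net]].

[[harbor [mountain wool]] [amber net]]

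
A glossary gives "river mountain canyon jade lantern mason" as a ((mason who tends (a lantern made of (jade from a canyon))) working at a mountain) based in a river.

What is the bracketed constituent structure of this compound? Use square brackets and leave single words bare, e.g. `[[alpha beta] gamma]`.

[river [mountain [[[canyon jade] lantern] mason]]]

At the top level: head "mason" (specifically "mountain canyon jade lantern mason"); modifier "river".
Inside "mountain canyon jade lantern mason": head "mason" (specifically "canyon jade lantern mason"), modifier "mountain".
Inside "canyon jade lantern mason": head "mason", modifier "canyon jade lantern".
Inside "canyon jade lantern": head "lantern", modifier "canyon jade".
Inside "canyon jade": head "jade", modifier "canyon".
Putting it together: [river [mountain [[[canyon jade] lantern] mason]]].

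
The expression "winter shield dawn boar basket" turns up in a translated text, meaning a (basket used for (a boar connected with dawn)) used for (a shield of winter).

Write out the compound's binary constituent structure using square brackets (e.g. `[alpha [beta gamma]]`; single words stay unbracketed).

Overall it is a kind of basket (specifically "dawn boar basket"); the modifier is "winter shield".
"winter shield" → head "shield", modifier "winter".
"dawn boar basket" → head "basket", modifier "dawn boar".
"dawn boar" → head "boar", modifier "dawn".
So the structure is [[winter shield] [[dawn boar] basket]].

[[winter shield] [[dawn boar] basket]]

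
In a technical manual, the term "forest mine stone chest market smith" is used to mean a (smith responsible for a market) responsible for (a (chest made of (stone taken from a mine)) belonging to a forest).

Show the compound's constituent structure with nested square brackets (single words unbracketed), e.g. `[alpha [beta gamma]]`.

Whole compound: head "smith" (specifically "market smith"), modifier "forest mine stone chest".
"forest mine stone chest" → head "chest" (specifically "mine stone chest"), modifier "forest".
"mine stone chest" → head "chest", modifier "mine stone".
"mine stone" → head "stone", modifier "mine".
"market smith" → head "smith", modifier "market".
Assembled: [[forest [[mine stone] chest]] [market smith]].

[[forest [[mine stone] chest]] [market smith]]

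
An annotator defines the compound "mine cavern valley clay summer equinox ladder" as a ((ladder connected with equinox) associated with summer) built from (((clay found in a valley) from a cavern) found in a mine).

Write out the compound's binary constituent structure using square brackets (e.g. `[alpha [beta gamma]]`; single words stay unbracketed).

At the top level: head "ladder" (specifically "summer equinox ladder"); modifier "mine cavern valley clay".
"mine cavern valley clay" → head "clay" (specifically "cavern valley clay"), modifier "mine".
"cavern valley clay" → head "clay" (specifically "valley clay"), modifier "cavern".
"valley clay" → head "clay", modifier "valley".
"summer equinox ladder" → head "ladder" (specifically "equinox ladder"), modifier "summer".
"equinox ladder" → head "ladder", modifier "equinox".
So the structure is [[mine [cavern [valley clay]]] [summer [equinox ladder]]].

[[mine [cavern [valley clay]]] [summer [equinox ladder]]]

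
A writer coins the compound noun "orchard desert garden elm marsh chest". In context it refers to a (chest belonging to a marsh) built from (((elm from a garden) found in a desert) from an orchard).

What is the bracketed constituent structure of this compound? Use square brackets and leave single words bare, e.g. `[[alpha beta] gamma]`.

The outermost head in the paraphrase is "chest" (specifically "marsh chest"), modified by "orchard desert garden elm".
"orchard desert garden elm" → head "elm" (specifically "desert garden elm"), modifier "orchard".
"desert garden elm" → head "elm" (specifically "garden elm"), modifier "desert".
"garden elm" → head "elm", modifier "garden".
"marsh chest" → head "chest", modifier "marsh".
Putting it together: [[orchard [desert [garden elm]]] [marsh chest]].

[[orchard [desert [garden elm]]] [marsh chest]]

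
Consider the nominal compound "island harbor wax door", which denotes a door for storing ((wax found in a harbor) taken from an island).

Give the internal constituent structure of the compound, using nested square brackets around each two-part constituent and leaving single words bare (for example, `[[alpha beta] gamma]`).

The outermost head in the paraphrase is "door", modified by "island harbor wax".
"island harbor wax" → head "wax" (specifically "harbor wax"), modifier "island".
"harbor wax" → head "wax", modifier "harbor".
So the structure is [[island [harbor wax]] door].

[[island [harbor wax]] door]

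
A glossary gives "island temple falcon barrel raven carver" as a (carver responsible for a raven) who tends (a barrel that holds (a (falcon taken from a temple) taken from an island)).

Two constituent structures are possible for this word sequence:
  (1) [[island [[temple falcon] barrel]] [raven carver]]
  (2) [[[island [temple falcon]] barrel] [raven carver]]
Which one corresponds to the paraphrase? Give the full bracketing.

The paraphrase's head is the "carver" part ("raven carver"); its modifier is "island temple falcon barrel".
That top-level split, carried through the inner groups, gives [[[island [temple falcon]] barrel] [raven carver]].

[[[island [temple falcon]] barrel] [raven carver]]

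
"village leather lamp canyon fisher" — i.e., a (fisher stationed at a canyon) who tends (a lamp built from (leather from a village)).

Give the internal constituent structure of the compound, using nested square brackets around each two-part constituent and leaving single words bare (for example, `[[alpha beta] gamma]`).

[[[village leather] lamp] [canyon fisher]]

Whole compound: head "fisher" (specifically "canyon fisher"), modifier "village leather lamp".
Inside "village leather lamp": head "lamp", modifier "village leather".
Inside "village leather": head "leather", modifier "village".
Inside "canyon fisher": head "fisher", modifier "canyon".
Putting it together: [[[village leather] lamp] [canyon fisher]].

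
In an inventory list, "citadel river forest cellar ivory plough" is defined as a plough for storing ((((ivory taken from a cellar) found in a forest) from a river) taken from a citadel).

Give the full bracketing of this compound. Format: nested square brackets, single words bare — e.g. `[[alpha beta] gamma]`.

[[citadel [river [forest [cellar ivory]]]] plough]

The outermost head in the paraphrase is "plough", modified by "citadel river forest cellar ivory".
"citadel river forest cellar ivory" → head "ivory" (specifically "river forest cellar ivory"), modifier "citadel".
"river forest cellar ivory" → head "ivory" (specifically "forest cellar ivory"), modifier "river".
"forest cellar ivory" → head "ivory" (specifically "cellar ivory"), modifier "forest".
"cellar ivory" → head "ivory", modifier "cellar".
So the structure is [[citadel [river [forest [cellar ivory]]]] plough].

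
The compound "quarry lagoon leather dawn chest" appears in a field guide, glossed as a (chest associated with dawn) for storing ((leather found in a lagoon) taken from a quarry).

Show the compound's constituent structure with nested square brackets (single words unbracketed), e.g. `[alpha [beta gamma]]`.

[[quarry [lagoon leather]] [dawn chest]]

At the top level: head "chest" (specifically "dawn chest"); modifier "quarry lagoon leather".
Inside "quarry lagoon leather": head "leather" (specifically "lagoon leather"), modifier "quarry".
Inside "lagoon leather": head "leather", modifier "lagoon".
Inside "dawn chest": head "chest", modifier "dawn".
Putting it together: [[quarry [lagoon leather]] [dawn chest]].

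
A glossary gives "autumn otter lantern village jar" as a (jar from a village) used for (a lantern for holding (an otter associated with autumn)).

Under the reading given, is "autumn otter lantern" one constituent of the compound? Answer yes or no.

The paraphrase groups the words so that "autumn otter lantern" is one unit: it corresponds to a single parenthesized sub-phrase.
The full structure is [[[autumn otter] lantern] [village jar]], in which [autumn otter lantern] is a constituent.

yes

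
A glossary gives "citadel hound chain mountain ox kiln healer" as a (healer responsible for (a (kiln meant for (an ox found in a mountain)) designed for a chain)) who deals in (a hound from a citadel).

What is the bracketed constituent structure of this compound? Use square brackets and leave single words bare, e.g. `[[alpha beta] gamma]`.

[[citadel hound] [[chain [[mountain ox] kiln]] healer]]

Whole compound: head "healer" (specifically "chain mountain ox kiln healer"), modifier "citadel hound".
"citadel hound" → head "hound", modifier "citadel".
"chain mountain ox kiln healer" → head "healer", modifier "chain mountain ox kiln".
"chain mountain ox kiln" → head "kiln" (specifically "mountain ox kiln"), modifier "chain".
"mountain ox kiln" → head "kiln", modifier "mountain ox".
"mountain ox" → head "ox", modifier "mountain".
Putting it together: [[citadel hound] [[chain [[mountain ox] kiln]] healer]].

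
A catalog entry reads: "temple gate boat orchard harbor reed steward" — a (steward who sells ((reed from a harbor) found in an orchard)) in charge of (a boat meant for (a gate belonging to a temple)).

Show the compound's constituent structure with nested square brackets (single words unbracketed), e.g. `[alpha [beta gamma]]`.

Whole compound: head "steward" (specifically "orchard harbor reed steward"), modifier "temple gate boat".
Within "temple gate boat", the head is "boat" and the modifier is "temple gate".
Within "temple gate", the head is "gate" and the modifier is "temple".
Within "orchard harbor reed steward", the head is "steward" and the modifier is "orchard harbor reed".
Within "orchard harbor reed", the head is "reed" (specifically "harbor reed") and the modifier is "orchard".
Within "harbor reed", the head is "reed" and the modifier is "harbor".
Assembled: [[[temple gate] boat] [[orchard [harbor reed]] steward]].

[[[temple gate] boat] [[orchard [harbor reed]] steward]]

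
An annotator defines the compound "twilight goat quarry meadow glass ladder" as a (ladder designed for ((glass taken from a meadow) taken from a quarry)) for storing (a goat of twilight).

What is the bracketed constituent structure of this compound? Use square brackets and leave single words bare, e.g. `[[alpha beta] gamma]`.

[[twilight goat] [[quarry [meadow glass]] ladder]]

The outermost head in the paraphrase is "ladder" (specifically "quarry meadow glass ladder"), modified by "twilight goat".
Inside "twilight goat": head "goat", modifier "twilight".
Inside "quarry meadow glass ladder": head "ladder", modifier "quarry meadow glass".
Inside "quarry meadow glass": head "glass" (specifically "meadow glass"), modifier "quarry".
Inside "meadow glass": head "glass", modifier "meadow".
Putting it together: [[twilight goat] [[quarry [meadow glass]] ladder]].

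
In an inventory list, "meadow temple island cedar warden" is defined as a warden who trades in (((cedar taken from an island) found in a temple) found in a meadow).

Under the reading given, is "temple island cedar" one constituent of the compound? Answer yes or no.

The paraphrase groups the words so that "temple island cedar" is one unit: it corresponds to a single parenthesized sub-phrase.
The full structure is [[meadow [temple [island cedar]]] warden], in which [temple island cedar] is a constituent.

yes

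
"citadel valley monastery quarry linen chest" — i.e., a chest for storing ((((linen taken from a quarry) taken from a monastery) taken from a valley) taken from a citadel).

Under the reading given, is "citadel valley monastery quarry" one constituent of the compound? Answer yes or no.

no

The top-level split is [citadel valley monastery quarry linen] [chest]; the full structure is [[citadel [valley [monastery [quarry linen]]]] chest].
"citadel valley monastery quarry" straddles a constituent boundary, so it is not a single unit.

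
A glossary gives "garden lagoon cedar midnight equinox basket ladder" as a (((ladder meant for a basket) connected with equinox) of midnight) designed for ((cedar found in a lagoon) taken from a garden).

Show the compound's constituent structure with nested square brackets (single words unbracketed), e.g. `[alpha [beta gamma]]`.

[[garden [lagoon cedar]] [midnight [equinox [basket ladder]]]]

Overall it is a kind of ladder (specifically "midnight equinox basket ladder"); the modifier is "garden lagoon cedar".
Within "garden lagoon cedar", the head is "cedar" (specifically "lagoon cedar") and the modifier is "garden".
Within "lagoon cedar", the head is "cedar" and the modifier is "lagoon".
Within "midnight equinox basket ladder", the head is "ladder" (specifically "equinox basket ladder") and the modifier is "midnight".
Within "equinox basket ladder", the head is "ladder" (specifically "basket ladder") and the modifier is "equinox".
Within "basket ladder", the head is "ladder" and the modifier is "basket".
Putting it together: [[garden [lagoon cedar]] [midnight [equinox [basket ladder]]]].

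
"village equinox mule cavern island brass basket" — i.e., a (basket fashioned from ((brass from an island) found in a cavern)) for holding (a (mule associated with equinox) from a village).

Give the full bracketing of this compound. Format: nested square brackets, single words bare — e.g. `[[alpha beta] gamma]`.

Overall it is a kind of basket (specifically "cavern island brass basket"); the modifier is "village equinox mule".
Inside "village equinox mule": head "mule" (specifically "equinox mule"), modifier "village".
Inside "equinox mule": head "mule", modifier "equinox".
Inside "cavern island brass basket": head "basket", modifier "cavern island brass".
Inside "cavern island brass": head "brass" (specifically "island brass"), modifier "cavern".
Inside "island brass": head "brass", modifier "island".
Putting it together: [[village [equinox mule]] [[cavern [island brass]] basket]].

[[village [equinox mule]] [[cavern [island brass]] basket]]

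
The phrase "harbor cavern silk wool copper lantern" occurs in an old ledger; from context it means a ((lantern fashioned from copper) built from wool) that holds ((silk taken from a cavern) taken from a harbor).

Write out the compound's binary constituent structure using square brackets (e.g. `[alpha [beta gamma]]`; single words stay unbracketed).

The outermost head in the paraphrase is "lantern" (specifically "wool copper lantern"), modified by "harbor cavern silk".
Inside "harbor cavern silk": head "silk" (specifically "cavern silk"), modifier "harbor".
Inside "cavern silk": head "silk", modifier "cavern".
Inside "wool copper lantern": head "lantern" (specifically "copper lantern"), modifier "wool".
Inside "copper lantern": head "lantern", modifier "copper".
So the structure is [[harbor [cavern silk]] [wool [copper lantern]]].

[[harbor [cavern silk]] [wool [copper lantern]]]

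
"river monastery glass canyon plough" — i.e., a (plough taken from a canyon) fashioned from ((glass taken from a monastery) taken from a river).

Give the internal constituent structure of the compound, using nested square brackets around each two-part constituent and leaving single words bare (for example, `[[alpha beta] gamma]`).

[[river [monastery glass]] [canyon plough]]

Overall it is a kind of plough (specifically "canyon plough"); the modifier is "river monastery glass".
"river monastery glass" → head "glass" (specifically "monastery glass"), modifier "river".
"monastery glass" → head "glass", modifier "monastery".
"canyon plough" → head "plough", modifier "canyon".
Putting it together: [[river [monastery glass]] [canyon plough]].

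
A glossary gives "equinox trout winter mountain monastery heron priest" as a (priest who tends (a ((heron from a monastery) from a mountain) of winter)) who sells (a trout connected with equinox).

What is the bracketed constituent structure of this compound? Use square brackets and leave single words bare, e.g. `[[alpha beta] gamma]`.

Whole compound: head "priest" (specifically "winter mountain monastery heron priest"), modifier "equinox trout".
"equinox trout" → head "trout", modifier "equinox".
"winter mountain monastery heron priest" → head "priest", modifier "winter mountain monastery heron".
"winter mountain monastery heron" → head "heron" (specifically "mountain monastery heron"), modifier "winter".
"mountain monastery heron" → head "heron" (specifically "monastery heron"), modifier "mountain".
"monastery heron" → head "heron", modifier "monastery".
Assembled: [[equinox trout] [[winter [mountain [monastery heron]]] priest]].

[[equinox trout] [[winter [mountain [monastery heron]]] priest]]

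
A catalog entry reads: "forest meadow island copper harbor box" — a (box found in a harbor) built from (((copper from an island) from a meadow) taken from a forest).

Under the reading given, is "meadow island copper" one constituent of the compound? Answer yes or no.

The paraphrase groups the words so that "meadow island copper" is one unit: it corresponds to a single parenthesized sub-phrase.
The full structure is [[forest [meadow [island copper]]] [harbor box]], in which [meadow island copper] is a constituent.

yes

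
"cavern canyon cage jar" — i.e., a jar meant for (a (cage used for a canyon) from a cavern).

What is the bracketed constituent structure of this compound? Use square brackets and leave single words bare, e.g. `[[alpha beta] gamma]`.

[[cavern [canyon cage]] jar]

At the top level: head "jar"; modifier "cavern canyon cage".
"cavern canyon cage" → head "cage" (specifically "canyon cage"), modifier "cavern".
"canyon cage" → head "cage", modifier "canyon".
Assembled: [[cavern [canyon cage]] jar].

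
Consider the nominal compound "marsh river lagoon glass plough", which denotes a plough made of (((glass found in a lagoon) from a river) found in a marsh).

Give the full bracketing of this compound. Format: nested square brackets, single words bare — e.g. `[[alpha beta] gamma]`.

[[marsh [river [lagoon glass]]] plough]

At the top level: head "plough"; modifier "marsh river lagoon glass".
Within "marsh river lagoon glass", the head is "glass" (specifically "river lagoon glass") and the modifier is "marsh".
Within "river lagoon glass", the head is "glass" (specifically "lagoon glass") and the modifier is "river".
Within "lagoon glass", the head is "glass" and the modifier is "lagoon".
Putting it together: [[marsh [river [lagoon glass]]] plough].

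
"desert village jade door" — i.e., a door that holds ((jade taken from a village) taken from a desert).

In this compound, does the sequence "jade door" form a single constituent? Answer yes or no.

The top-level split is [desert village jade] [door]; the full structure is [[desert [village jade]] door].
"jade door" straddles a constituent boundary, so it is not a single unit.

no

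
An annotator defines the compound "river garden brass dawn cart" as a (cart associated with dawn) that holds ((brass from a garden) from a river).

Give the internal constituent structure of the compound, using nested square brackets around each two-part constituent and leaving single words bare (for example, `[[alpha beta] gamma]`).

Overall it is a kind of cart (specifically "dawn cart"); the modifier is "river garden brass".
"river garden brass" → head "brass" (specifically "garden brass"), modifier "river".
"garden brass" → head "brass", modifier "garden".
"dawn cart" → head "cart", modifier "dawn".
Assembled: [[river [garden brass]] [dawn cart]].

[[river [garden brass]] [dawn cart]]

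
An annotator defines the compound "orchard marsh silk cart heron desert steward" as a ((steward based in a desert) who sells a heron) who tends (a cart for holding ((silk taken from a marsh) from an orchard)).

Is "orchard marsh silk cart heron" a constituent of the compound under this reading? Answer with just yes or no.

The top-level split is [orchard marsh silk cart] [heron desert steward]; the full structure is [[[orchard [marsh silk]] cart] [heron [desert steward]]].
"orchard marsh silk cart heron" straddles a constituent boundary, so it is not a single unit.

no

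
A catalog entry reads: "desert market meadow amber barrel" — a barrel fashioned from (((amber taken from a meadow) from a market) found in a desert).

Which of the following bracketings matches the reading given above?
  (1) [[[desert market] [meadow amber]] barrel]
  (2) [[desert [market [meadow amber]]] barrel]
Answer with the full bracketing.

[[desert [market [meadow amber]]] barrel]

The paraphrase's head is the "barrel" part ("barrel"); its modifier is "desert market meadow amber".
That top-level split, carried through the inner groups, gives [[desert [market [meadow amber]]] barrel].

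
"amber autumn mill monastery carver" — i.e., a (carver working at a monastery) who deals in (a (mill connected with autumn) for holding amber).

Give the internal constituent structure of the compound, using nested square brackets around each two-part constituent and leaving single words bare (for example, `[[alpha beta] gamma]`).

At the top level: head "carver" (specifically "monastery carver"); modifier "amber autumn mill".
Inside "amber autumn mill": head "mill" (specifically "autumn mill"), modifier "amber".
Inside "autumn mill": head "mill", modifier "autumn".
Inside "monastery carver": head "carver", modifier "monastery".
Putting it together: [[amber [autumn mill]] [monastery carver]].

[[amber [autumn mill]] [monastery carver]]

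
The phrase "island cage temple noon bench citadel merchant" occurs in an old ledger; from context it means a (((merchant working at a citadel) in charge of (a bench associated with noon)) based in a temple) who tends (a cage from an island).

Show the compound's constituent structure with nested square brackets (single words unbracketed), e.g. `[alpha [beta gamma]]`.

[[island cage] [temple [[noon bench] [citadel merchant]]]]

At the top level: head "merchant" (specifically "temple noon bench citadel merchant"); modifier "island cage".
Within "island cage", the head is "cage" and the modifier is "island".
Within "temple noon bench citadel merchant", the head is "merchant" (specifically "noon bench citadel merchant") and the modifier is "temple".
Within "noon bench citadel merchant", the head is "merchant" (specifically "citadel merchant") and the modifier is "noon bench".
Within "noon bench", the head is "bench" and the modifier is "noon".
Within "citadel merchant", the head is "merchant" and the modifier is "citadel".
Putting it together: [[island cage] [temple [[noon bench] [citadel merchant]]]].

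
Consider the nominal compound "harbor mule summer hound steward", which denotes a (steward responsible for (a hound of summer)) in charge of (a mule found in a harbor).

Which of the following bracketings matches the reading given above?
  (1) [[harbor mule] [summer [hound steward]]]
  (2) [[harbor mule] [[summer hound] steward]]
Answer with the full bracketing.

The paraphrase's head is the "steward" part ("summer hound steward"); its modifier is "harbor mule".
That top-level split, carried through the inner groups, gives [[harbor mule] [[summer hound] steward]].

[[harbor mule] [[summer hound] steward]]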